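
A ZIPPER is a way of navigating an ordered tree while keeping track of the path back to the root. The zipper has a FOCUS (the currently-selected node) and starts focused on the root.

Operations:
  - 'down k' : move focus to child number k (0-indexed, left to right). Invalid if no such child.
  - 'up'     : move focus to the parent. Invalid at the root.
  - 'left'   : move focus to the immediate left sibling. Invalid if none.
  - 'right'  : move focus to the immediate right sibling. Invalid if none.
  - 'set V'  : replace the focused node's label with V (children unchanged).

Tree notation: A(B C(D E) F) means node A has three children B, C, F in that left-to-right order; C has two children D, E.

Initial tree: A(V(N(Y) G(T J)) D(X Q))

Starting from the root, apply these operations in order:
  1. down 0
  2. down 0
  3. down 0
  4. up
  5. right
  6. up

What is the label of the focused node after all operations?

Step 1 (down 0): focus=V path=0 depth=1 children=['N', 'G'] left=[] right=['D'] parent=A
Step 2 (down 0): focus=N path=0/0 depth=2 children=['Y'] left=[] right=['G'] parent=V
Step 3 (down 0): focus=Y path=0/0/0 depth=3 children=[] left=[] right=[] parent=N
Step 4 (up): focus=N path=0/0 depth=2 children=['Y'] left=[] right=['G'] parent=V
Step 5 (right): focus=G path=0/1 depth=2 children=['T', 'J'] left=['N'] right=[] parent=V
Step 6 (up): focus=V path=0 depth=1 children=['N', 'G'] left=[] right=['D'] parent=A

Answer: V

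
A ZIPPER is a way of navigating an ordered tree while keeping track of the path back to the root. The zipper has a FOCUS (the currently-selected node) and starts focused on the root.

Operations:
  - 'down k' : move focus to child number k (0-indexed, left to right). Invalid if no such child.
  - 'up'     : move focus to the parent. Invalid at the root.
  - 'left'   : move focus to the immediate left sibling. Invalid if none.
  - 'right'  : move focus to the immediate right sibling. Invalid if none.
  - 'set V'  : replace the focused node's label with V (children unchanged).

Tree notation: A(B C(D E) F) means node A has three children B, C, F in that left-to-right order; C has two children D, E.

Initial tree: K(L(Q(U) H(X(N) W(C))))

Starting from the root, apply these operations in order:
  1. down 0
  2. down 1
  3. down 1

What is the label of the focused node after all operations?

Step 1 (down 0): focus=L path=0 depth=1 children=['Q', 'H'] left=[] right=[] parent=K
Step 2 (down 1): focus=H path=0/1 depth=2 children=['X', 'W'] left=['Q'] right=[] parent=L
Step 3 (down 1): focus=W path=0/1/1 depth=3 children=['C'] left=['X'] right=[] parent=H

Answer: W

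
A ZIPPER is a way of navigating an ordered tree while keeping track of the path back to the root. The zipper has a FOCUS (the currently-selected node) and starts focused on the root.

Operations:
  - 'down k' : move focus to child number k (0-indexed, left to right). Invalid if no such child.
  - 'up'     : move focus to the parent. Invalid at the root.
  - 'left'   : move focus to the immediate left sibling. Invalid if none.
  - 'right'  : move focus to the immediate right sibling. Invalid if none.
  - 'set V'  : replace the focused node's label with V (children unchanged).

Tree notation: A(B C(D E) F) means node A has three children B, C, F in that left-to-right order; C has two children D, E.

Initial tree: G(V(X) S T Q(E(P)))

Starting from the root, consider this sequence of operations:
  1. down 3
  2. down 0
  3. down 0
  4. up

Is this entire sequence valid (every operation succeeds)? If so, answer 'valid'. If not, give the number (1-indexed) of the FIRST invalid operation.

Answer: valid

Derivation:
Step 1 (down 3): focus=Q path=3 depth=1 children=['E'] left=['V', 'S', 'T'] right=[] parent=G
Step 2 (down 0): focus=E path=3/0 depth=2 children=['P'] left=[] right=[] parent=Q
Step 3 (down 0): focus=P path=3/0/0 depth=3 children=[] left=[] right=[] parent=E
Step 4 (up): focus=E path=3/0 depth=2 children=['P'] left=[] right=[] parent=Q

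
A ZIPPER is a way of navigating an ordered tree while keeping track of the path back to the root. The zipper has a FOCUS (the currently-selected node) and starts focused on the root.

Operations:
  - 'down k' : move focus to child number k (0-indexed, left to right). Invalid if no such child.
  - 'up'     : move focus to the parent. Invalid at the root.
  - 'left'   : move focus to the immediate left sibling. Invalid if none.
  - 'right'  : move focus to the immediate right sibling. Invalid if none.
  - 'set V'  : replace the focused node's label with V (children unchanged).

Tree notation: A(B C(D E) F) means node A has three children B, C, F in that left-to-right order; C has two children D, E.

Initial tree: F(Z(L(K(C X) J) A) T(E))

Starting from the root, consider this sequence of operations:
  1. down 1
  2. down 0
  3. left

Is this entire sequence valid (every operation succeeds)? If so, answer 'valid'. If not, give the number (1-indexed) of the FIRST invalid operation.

Step 1 (down 1): focus=T path=1 depth=1 children=['E'] left=['Z'] right=[] parent=F
Step 2 (down 0): focus=E path=1/0 depth=2 children=[] left=[] right=[] parent=T
Step 3 (left): INVALID

Answer: 3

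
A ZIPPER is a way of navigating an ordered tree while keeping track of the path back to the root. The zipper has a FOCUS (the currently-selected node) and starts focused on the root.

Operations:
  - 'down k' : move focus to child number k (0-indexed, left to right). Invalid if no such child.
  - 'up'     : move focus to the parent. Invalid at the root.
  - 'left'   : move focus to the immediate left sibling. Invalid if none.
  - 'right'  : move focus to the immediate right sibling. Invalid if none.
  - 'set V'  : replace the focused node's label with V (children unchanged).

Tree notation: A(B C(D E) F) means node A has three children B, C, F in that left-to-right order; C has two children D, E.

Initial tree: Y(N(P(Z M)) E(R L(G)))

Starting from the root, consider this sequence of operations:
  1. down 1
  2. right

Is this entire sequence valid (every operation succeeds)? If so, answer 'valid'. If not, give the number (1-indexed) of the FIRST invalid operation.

Step 1 (down 1): focus=E path=1 depth=1 children=['R', 'L'] left=['N'] right=[] parent=Y
Step 2 (right): INVALID

Answer: 2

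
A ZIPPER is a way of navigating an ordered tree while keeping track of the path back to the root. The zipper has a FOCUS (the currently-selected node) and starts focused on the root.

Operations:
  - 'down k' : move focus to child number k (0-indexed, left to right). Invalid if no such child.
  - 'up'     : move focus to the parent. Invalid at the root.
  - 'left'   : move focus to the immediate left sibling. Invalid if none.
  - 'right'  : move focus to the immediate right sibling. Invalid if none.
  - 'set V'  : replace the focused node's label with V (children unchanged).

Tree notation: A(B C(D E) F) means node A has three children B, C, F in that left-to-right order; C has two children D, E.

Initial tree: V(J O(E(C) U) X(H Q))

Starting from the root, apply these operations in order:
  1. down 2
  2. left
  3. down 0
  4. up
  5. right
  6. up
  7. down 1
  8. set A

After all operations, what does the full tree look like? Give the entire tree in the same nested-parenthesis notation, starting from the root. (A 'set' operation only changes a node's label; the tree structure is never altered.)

Step 1 (down 2): focus=X path=2 depth=1 children=['H', 'Q'] left=['J', 'O'] right=[] parent=V
Step 2 (left): focus=O path=1 depth=1 children=['E', 'U'] left=['J'] right=['X'] parent=V
Step 3 (down 0): focus=E path=1/0 depth=2 children=['C'] left=[] right=['U'] parent=O
Step 4 (up): focus=O path=1 depth=1 children=['E', 'U'] left=['J'] right=['X'] parent=V
Step 5 (right): focus=X path=2 depth=1 children=['H', 'Q'] left=['J', 'O'] right=[] parent=V
Step 6 (up): focus=V path=root depth=0 children=['J', 'O', 'X'] (at root)
Step 7 (down 1): focus=O path=1 depth=1 children=['E', 'U'] left=['J'] right=['X'] parent=V
Step 8 (set A): focus=A path=1 depth=1 children=['E', 'U'] left=['J'] right=['X'] parent=V

Answer: V(J A(E(C) U) X(H Q))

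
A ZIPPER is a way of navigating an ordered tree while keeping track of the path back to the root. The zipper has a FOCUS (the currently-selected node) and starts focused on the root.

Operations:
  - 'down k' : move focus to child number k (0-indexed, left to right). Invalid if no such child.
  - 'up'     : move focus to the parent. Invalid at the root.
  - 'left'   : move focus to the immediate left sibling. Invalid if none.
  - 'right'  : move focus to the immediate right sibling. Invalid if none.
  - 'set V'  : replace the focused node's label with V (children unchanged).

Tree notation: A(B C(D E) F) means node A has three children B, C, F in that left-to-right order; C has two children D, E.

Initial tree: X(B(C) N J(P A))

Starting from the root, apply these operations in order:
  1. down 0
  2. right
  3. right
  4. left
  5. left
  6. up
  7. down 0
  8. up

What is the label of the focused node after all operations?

Step 1 (down 0): focus=B path=0 depth=1 children=['C'] left=[] right=['N', 'J'] parent=X
Step 2 (right): focus=N path=1 depth=1 children=[] left=['B'] right=['J'] parent=X
Step 3 (right): focus=J path=2 depth=1 children=['P', 'A'] left=['B', 'N'] right=[] parent=X
Step 4 (left): focus=N path=1 depth=1 children=[] left=['B'] right=['J'] parent=X
Step 5 (left): focus=B path=0 depth=1 children=['C'] left=[] right=['N', 'J'] parent=X
Step 6 (up): focus=X path=root depth=0 children=['B', 'N', 'J'] (at root)
Step 7 (down 0): focus=B path=0 depth=1 children=['C'] left=[] right=['N', 'J'] parent=X
Step 8 (up): focus=X path=root depth=0 children=['B', 'N', 'J'] (at root)

Answer: X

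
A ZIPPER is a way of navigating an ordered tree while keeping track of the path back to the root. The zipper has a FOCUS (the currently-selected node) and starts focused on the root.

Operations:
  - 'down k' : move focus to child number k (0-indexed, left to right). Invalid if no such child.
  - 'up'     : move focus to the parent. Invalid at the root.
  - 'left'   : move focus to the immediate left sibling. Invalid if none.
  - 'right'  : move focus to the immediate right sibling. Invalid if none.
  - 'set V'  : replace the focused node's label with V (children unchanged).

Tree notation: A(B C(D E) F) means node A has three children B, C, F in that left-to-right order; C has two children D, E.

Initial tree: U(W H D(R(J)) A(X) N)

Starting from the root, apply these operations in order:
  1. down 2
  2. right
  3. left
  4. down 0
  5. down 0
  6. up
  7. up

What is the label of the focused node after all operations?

Answer: D

Derivation:
Step 1 (down 2): focus=D path=2 depth=1 children=['R'] left=['W', 'H'] right=['A', 'N'] parent=U
Step 2 (right): focus=A path=3 depth=1 children=['X'] left=['W', 'H', 'D'] right=['N'] parent=U
Step 3 (left): focus=D path=2 depth=1 children=['R'] left=['W', 'H'] right=['A', 'N'] parent=U
Step 4 (down 0): focus=R path=2/0 depth=2 children=['J'] left=[] right=[] parent=D
Step 5 (down 0): focus=J path=2/0/0 depth=3 children=[] left=[] right=[] parent=R
Step 6 (up): focus=R path=2/0 depth=2 children=['J'] left=[] right=[] parent=D
Step 7 (up): focus=D path=2 depth=1 children=['R'] left=['W', 'H'] right=['A', 'N'] parent=U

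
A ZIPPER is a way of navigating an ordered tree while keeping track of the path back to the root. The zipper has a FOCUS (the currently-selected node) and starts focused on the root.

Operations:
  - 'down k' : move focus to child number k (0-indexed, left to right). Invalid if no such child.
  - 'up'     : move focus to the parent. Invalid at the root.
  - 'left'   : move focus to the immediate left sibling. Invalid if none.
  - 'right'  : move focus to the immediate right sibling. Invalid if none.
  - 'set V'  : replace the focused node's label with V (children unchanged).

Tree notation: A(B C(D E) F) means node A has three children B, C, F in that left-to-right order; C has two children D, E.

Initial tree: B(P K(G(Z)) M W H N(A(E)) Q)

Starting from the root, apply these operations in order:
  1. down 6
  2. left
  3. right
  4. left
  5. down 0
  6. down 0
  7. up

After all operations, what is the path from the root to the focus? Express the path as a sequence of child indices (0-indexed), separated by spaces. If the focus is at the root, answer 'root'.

Step 1 (down 6): focus=Q path=6 depth=1 children=[] left=['P', 'K', 'M', 'W', 'H', 'N'] right=[] parent=B
Step 2 (left): focus=N path=5 depth=1 children=['A'] left=['P', 'K', 'M', 'W', 'H'] right=['Q'] parent=B
Step 3 (right): focus=Q path=6 depth=1 children=[] left=['P', 'K', 'M', 'W', 'H', 'N'] right=[] parent=B
Step 4 (left): focus=N path=5 depth=1 children=['A'] left=['P', 'K', 'M', 'W', 'H'] right=['Q'] parent=B
Step 5 (down 0): focus=A path=5/0 depth=2 children=['E'] left=[] right=[] parent=N
Step 6 (down 0): focus=E path=5/0/0 depth=3 children=[] left=[] right=[] parent=A
Step 7 (up): focus=A path=5/0 depth=2 children=['E'] left=[] right=[] parent=N

Answer: 5 0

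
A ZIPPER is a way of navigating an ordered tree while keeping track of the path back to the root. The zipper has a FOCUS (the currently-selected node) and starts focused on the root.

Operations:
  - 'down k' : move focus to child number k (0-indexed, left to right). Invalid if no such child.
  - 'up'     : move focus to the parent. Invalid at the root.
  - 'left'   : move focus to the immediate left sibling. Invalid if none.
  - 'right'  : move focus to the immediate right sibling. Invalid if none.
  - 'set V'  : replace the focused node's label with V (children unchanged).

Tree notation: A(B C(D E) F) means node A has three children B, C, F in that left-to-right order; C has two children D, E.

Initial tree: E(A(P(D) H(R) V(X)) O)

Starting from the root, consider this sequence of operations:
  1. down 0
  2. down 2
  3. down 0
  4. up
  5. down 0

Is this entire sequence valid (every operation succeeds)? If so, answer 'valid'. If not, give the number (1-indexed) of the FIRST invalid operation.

Step 1 (down 0): focus=A path=0 depth=1 children=['P', 'H', 'V'] left=[] right=['O'] parent=E
Step 2 (down 2): focus=V path=0/2 depth=2 children=['X'] left=['P', 'H'] right=[] parent=A
Step 3 (down 0): focus=X path=0/2/0 depth=3 children=[] left=[] right=[] parent=V
Step 4 (up): focus=V path=0/2 depth=2 children=['X'] left=['P', 'H'] right=[] parent=A
Step 5 (down 0): focus=X path=0/2/0 depth=3 children=[] left=[] right=[] parent=V

Answer: valid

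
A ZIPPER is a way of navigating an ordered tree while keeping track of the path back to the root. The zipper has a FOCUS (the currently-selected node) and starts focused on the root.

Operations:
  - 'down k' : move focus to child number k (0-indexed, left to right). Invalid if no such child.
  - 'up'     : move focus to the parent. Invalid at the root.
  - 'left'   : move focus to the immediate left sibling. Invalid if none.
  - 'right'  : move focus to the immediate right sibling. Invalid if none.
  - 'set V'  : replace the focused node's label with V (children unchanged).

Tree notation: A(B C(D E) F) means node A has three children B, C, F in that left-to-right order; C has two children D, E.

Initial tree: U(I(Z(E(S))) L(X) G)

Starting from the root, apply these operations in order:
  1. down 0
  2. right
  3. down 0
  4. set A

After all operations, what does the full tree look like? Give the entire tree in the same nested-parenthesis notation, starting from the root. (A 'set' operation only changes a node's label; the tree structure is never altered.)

Answer: U(I(Z(E(S))) L(A) G)

Derivation:
Step 1 (down 0): focus=I path=0 depth=1 children=['Z'] left=[] right=['L', 'G'] parent=U
Step 2 (right): focus=L path=1 depth=1 children=['X'] left=['I'] right=['G'] parent=U
Step 3 (down 0): focus=X path=1/0 depth=2 children=[] left=[] right=[] parent=L
Step 4 (set A): focus=A path=1/0 depth=2 children=[] left=[] right=[] parent=L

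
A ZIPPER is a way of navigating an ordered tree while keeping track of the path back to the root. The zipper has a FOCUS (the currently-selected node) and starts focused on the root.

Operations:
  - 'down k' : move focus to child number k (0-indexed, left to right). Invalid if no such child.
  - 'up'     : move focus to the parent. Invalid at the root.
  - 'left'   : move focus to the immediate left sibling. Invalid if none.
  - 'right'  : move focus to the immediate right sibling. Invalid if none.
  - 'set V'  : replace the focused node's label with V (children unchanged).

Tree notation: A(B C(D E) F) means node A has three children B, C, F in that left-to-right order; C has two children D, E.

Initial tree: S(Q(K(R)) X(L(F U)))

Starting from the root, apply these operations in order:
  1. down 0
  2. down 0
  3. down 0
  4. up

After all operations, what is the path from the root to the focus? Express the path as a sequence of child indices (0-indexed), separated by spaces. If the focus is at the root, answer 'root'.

Answer: 0 0

Derivation:
Step 1 (down 0): focus=Q path=0 depth=1 children=['K'] left=[] right=['X'] parent=S
Step 2 (down 0): focus=K path=0/0 depth=2 children=['R'] left=[] right=[] parent=Q
Step 3 (down 0): focus=R path=0/0/0 depth=3 children=[] left=[] right=[] parent=K
Step 4 (up): focus=K path=0/0 depth=2 children=['R'] left=[] right=[] parent=Q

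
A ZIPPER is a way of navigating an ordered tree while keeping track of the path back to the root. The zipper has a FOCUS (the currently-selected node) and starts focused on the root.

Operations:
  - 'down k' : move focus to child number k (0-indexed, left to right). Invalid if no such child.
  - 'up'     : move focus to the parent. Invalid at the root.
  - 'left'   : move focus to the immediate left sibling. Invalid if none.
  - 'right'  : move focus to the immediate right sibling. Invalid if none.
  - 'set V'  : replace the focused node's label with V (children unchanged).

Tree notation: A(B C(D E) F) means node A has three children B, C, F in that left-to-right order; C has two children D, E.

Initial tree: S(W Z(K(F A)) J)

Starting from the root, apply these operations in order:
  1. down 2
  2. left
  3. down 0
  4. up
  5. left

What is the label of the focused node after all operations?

Step 1 (down 2): focus=J path=2 depth=1 children=[] left=['W', 'Z'] right=[] parent=S
Step 2 (left): focus=Z path=1 depth=1 children=['K'] left=['W'] right=['J'] parent=S
Step 3 (down 0): focus=K path=1/0 depth=2 children=['F', 'A'] left=[] right=[] parent=Z
Step 4 (up): focus=Z path=1 depth=1 children=['K'] left=['W'] right=['J'] parent=S
Step 5 (left): focus=W path=0 depth=1 children=[] left=[] right=['Z', 'J'] parent=S

Answer: W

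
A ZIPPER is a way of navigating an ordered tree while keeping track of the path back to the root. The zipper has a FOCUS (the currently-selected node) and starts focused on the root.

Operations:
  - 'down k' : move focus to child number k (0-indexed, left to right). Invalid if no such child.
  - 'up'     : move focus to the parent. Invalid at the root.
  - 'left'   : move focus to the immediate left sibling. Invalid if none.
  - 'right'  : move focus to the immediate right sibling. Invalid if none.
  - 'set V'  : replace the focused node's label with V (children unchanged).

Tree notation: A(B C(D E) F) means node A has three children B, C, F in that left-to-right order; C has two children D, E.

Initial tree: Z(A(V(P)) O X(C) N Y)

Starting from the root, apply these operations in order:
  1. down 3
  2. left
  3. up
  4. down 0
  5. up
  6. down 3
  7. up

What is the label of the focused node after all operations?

Step 1 (down 3): focus=N path=3 depth=1 children=[] left=['A', 'O', 'X'] right=['Y'] parent=Z
Step 2 (left): focus=X path=2 depth=1 children=['C'] left=['A', 'O'] right=['N', 'Y'] parent=Z
Step 3 (up): focus=Z path=root depth=0 children=['A', 'O', 'X', 'N', 'Y'] (at root)
Step 4 (down 0): focus=A path=0 depth=1 children=['V'] left=[] right=['O', 'X', 'N', 'Y'] parent=Z
Step 5 (up): focus=Z path=root depth=0 children=['A', 'O', 'X', 'N', 'Y'] (at root)
Step 6 (down 3): focus=N path=3 depth=1 children=[] left=['A', 'O', 'X'] right=['Y'] parent=Z
Step 7 (up): focus=Z path=root depth=0 children=['A', 'O', 'X', 'N', 'Y'] (at root)

Answer: Z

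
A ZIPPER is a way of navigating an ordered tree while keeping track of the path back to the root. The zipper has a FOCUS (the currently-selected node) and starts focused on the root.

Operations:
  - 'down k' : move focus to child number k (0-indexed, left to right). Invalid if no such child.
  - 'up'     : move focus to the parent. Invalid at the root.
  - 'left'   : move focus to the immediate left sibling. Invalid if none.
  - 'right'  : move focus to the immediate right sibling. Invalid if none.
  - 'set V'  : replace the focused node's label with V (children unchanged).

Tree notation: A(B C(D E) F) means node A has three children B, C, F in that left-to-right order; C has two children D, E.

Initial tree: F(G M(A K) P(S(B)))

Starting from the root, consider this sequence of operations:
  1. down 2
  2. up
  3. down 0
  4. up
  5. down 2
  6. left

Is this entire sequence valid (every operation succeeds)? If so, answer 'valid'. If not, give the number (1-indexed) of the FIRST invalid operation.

Step 1 (down 2): focus=P path=2 depth=1 children=['S'] left=['G', 'M'] right=[] parent=F
Step 2 (up): focus=F path=root depth=0 children=['G', 'M', 'P'] (at root)
Step 3 (down 0): focus=G path=0 depth=1 children=[] left=[] right=['M', 'P'] parent=F
Step 4 (up): focus=F path=root depth=0 children=['G', 'M', 'P'] (at root)
Step 5 (down 2): focus=P path=2 depth=1 children=['S'] left=['G', 'M'] right=[] parent=F
Step 6 (left): focus=M path=1 depth=1 children=['A', 'K'] left=['G'] right=['P'] parent=F

Answer: valid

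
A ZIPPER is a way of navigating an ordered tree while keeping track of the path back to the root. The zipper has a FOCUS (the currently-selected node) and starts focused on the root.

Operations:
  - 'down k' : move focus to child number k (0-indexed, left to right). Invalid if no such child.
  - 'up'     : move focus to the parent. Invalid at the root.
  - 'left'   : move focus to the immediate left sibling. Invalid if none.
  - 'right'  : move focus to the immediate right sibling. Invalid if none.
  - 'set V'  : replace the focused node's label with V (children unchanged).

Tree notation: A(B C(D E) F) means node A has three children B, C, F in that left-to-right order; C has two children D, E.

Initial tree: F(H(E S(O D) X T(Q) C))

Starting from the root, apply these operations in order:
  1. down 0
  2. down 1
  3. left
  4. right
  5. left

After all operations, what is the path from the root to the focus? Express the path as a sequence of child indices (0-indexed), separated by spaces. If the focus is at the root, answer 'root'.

Answer: 0 0

Derivation:
Step 1 (down 0): focus=H path=0 depth=1 children=['E', 'S', 'X', 'T', 'C'] left=[] right=[] parent=F
Step 2 (down 1): focus=S path=0/1 depth=2 children=['O', 'D'] left=['E'] right=['X', 'T', 'C'] parent=H
Step 3 (left): focus=E path=0/0 depth=2 children=[] left=[] right=['S', 'X', 'T', 'C'] parent=H
Step 4 (right): focus=S path=0/1 depth=2 children=['O', 'D'] left=['E'] right=['X', 'T', 'C'] parent=H
Step 5 (left): focus=E path=0/0 depth=2 children=[] left=[] right=['S', 'X', 'T', 'C'] parent=H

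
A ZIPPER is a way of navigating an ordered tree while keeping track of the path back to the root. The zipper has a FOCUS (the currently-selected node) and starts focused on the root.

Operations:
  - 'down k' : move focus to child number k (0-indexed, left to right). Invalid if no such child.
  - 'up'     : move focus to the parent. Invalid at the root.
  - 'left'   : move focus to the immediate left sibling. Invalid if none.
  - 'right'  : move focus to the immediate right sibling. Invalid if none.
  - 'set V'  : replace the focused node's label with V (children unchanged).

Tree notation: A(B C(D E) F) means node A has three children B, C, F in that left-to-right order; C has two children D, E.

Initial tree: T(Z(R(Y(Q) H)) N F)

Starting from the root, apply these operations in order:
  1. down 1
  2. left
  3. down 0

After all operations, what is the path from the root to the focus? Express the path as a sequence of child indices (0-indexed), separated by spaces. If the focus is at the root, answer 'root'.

Answer: 0 0

Derivation:
Step 1 (down 1): focus=N path=1 depth=1 children=[] left=['Z'] right=['F'] parent=T
Step 2 (left): focus=Z path=0 depth=1 children=['R'] left=[] right=['N', 'F'] parent=T
Step 3 (down 0): focus=R path=0/0 depth=2 children=['Y', 'H'] left=[] right=[] parent=Z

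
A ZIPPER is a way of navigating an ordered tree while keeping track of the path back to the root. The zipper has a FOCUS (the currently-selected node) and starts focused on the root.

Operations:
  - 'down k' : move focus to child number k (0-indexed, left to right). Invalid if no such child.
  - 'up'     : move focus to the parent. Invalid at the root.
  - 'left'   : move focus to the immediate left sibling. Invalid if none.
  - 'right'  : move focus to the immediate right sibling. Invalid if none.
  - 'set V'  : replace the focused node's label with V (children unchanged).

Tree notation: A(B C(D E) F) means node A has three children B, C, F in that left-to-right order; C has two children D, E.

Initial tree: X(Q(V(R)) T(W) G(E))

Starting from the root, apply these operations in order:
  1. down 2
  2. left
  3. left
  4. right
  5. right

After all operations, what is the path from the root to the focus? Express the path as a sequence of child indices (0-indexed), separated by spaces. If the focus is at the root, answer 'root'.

Answer: 2

Derivation:
Step 1 (down 2): focus=G path=2 depth=1 children=['E'] left=['Q', 'T'] right=[] parent=X
Step 2 (left): focus=T path=1 depth=1 children=['W'] left=['Q'] right=['G'] parent=X
Step 3 (left): focus=Q path=0 depth=1 children=['V'] left=[] right=['T', 'G'] parent=X
Step 4 (right): focus=T path=1 depth=1 children=['W'] left=['Q'] right=['G'] parent=X
Step 5 (right): focus=G path=2 depth=1 children=['E'] left=['Q', 'T'] right=[] parent=X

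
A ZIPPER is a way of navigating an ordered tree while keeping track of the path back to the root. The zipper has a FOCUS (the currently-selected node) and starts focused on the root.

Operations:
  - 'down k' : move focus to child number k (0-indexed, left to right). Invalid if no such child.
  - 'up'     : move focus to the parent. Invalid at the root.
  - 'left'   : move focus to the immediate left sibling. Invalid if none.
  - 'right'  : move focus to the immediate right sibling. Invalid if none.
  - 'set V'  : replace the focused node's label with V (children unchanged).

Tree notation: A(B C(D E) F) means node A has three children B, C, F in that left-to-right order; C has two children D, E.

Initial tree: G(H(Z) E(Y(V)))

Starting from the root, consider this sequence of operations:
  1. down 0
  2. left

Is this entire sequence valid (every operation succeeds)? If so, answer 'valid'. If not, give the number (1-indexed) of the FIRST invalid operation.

Step 1 (down 0): focus=H path=0 depth=1 children=['Z'] left=[] right=['E'] parent=G
Step 2 (left): INVALID

Answer: 2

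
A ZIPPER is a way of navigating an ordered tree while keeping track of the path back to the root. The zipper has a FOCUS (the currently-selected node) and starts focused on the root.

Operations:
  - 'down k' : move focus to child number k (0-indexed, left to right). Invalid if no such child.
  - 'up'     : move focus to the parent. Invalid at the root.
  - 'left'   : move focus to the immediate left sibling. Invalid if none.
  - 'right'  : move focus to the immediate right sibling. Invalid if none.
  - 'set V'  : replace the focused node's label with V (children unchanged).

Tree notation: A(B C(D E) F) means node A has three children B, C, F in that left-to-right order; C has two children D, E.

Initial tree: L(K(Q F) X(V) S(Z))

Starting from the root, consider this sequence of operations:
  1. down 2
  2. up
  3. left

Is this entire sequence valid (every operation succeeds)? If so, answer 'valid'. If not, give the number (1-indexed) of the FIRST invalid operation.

Answer: 3

Derivation:
Step 1 (down 2): focus=S path=2 depth=1 children=['Z'] left=['K', 'X'] right=[] parent=L
Step 2 (up): focus=L path=root depth=0 children=['K', 'X', 'S'] (at root)
Step 3 (left): INVALID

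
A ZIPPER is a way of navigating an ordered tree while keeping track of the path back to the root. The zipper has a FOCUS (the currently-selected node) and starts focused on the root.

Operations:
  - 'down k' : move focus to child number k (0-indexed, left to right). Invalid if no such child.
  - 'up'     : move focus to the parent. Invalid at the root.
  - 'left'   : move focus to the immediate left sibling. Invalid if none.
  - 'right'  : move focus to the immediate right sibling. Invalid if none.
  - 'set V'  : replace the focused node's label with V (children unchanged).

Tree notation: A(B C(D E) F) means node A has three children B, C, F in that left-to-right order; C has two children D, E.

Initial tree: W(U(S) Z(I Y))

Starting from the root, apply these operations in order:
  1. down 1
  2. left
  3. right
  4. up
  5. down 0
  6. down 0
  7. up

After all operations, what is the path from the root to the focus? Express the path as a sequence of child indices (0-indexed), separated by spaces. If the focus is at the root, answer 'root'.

Step 1 (down 1): focus=Z path=1 depth=1 children=['I', 'Y'] left=['U'] right=[] parent=W
Step 2 (left): focus=U path=0 depth=1 children=['S'] left=[] right=['Z'] parent=W
Step 3 (right): focus=Z path=1 depth=1 children=['I', 'Y'] left=['U'] right=[] parent=W
Step 4 (up): focus=W path=root depth=0 children=['U', 'Z'] (at root)
Step 5 (down 0): focus=U path=0 depth=1 children=['S'] left=[] right=['Z'] parent=W
Step 6 (down 0): focus=S path=0/0 depth=2 children=[] left=[] right=[] parent=U
Step 7 (up): focus=U path=0 depth=1 children=['S'] left=[] right=['Z'] parent=W

Answer: 0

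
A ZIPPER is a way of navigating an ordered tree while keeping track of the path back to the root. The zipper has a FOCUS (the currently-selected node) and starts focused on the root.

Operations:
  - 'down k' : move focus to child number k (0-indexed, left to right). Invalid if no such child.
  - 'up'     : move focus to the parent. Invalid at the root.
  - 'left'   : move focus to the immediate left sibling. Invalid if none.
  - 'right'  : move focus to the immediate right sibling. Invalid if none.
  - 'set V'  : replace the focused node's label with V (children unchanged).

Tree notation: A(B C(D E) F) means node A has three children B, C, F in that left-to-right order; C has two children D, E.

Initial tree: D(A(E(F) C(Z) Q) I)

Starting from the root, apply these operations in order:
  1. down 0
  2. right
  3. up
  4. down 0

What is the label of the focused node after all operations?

Step 1 (down 0): focus=A path=0 depth=1 children=['E', 'C', 'Q'] left=[] right=['I'] parent=D
Step 2 (right): focus=I path=1 depth=1 children=[] left=['A'] right=[] parent=D
Step 3 (up): focus=D path=root depth=0 children=['A', 'I'] (at root)
Step 4 (down 0): focus=A path=0 depth=1 children=['E', 'C', 'Q'] left=[] right=['I'] parent=D

Answer: A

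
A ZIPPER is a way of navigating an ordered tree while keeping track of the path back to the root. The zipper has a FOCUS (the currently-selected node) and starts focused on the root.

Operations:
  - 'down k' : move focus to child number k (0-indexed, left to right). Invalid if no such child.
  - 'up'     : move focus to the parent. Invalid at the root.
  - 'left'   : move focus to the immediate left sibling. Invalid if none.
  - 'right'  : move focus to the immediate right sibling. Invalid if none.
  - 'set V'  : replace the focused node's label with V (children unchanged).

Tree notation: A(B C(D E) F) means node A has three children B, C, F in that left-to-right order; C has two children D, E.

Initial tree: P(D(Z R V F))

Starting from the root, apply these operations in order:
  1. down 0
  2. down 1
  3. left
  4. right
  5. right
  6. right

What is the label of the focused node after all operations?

Answer: F

Derivation:
Step 1 (down 0): focus=D path=0 depth=1 children=['Z', 'R', 'V', 'F'] left=[] right=[] parent=P
Step 2 (down 1): focus=R path=0/1 depth=2 children=[] left=['Z'] right=['V', 'F'] parent=D
Step 3 (left): focus=Z path=0/0 depth=2 children=[] left=[] right=['R', 'V', 'F'] parent=D
Step 4 (right): focus=R path=0/1 depth=2 children=[] left=['Z'] right=['V', 'F'] parent=D
Step 5 (right): focus=V path=0/2 depth=2 children=[] left=['Z', 'R'] right=['F'] parent=D
Step 6 (right): focus=F path=0/3 depth=2 children=[] left=['Z', 'R', 'V'] right=[] parent=D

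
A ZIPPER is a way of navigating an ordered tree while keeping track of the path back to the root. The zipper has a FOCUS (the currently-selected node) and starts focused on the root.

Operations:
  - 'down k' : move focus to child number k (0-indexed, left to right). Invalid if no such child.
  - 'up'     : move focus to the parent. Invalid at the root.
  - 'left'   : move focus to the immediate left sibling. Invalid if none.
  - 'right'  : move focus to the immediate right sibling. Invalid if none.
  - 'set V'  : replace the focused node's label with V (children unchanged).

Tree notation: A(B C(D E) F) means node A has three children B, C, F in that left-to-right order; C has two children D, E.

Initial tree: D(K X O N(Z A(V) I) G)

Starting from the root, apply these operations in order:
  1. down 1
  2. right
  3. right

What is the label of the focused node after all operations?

Answer: N

Derivation:
Step 1 (down 1): focus=X path=1 depth=1 children=[] left=['K'] right=['O', 'N', 'G'] parent=D
Step 2 (right): focus=O path=2 depth=1 children=[] left=['K', 'X'] right=['N', 'G'] parent=D
Step 3 (right): focus=N path=3 depth=1 children=['Z', 'A', 'I'] left=['K', 'X', 'O'] right=['G'] parent=D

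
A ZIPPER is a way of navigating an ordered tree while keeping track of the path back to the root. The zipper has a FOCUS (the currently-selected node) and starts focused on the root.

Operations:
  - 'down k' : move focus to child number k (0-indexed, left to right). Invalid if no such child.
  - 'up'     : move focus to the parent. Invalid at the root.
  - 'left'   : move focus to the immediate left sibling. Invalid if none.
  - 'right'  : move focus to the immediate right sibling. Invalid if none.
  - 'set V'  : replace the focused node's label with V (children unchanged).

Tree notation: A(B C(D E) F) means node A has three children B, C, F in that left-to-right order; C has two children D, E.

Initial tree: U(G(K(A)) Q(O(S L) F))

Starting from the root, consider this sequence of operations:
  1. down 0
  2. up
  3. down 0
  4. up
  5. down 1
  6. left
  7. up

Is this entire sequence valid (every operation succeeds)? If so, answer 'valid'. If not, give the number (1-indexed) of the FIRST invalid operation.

Step 1 (down 0): focus=G path=0 depth=1 children=['K'] left=[] right=['Q'] parent=U
Step 2 (up): focus=U path=root depth=0 children=['G', 'Q'] (at root)
Step 3 (down 0): focus=G path=0 depth=1 children=['K'] left=[] right=['Q'] parent=U
Step 4 (up): focus=U path=root depth=0 children=['G', 'Q'] (at root)
Step 5 (down 1): focus=Q path=1 depth=1 children=['O', 'F'] left=['G'] right=[] parent=U
Step 6 (left): focus=G path=0 depth=1 children=['K'] left=[] right=['Q'] parent=U
Step 7 (up): focus=U path=root depth=0 children=['G', 'Q'] (at root)

Answer: valid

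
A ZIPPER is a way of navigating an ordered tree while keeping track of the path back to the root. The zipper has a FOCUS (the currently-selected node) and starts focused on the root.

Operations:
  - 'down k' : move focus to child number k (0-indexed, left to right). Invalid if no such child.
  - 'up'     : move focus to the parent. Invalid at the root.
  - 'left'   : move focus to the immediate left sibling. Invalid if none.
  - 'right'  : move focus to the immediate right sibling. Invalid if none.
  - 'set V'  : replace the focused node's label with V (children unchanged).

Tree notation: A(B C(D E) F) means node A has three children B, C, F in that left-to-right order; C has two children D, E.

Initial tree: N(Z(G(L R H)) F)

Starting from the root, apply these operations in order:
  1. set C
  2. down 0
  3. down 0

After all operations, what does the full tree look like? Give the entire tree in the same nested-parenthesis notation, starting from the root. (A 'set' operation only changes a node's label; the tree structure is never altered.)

Answer: C(Z(G(L R H)) F)

Derivation:
Step 1 (set C): focus=C path=root depth=0 children=['Z', 'F'] (at root)
Step 2 (down 0): focus=Z path=0 depth=1 children=['G'] left=[] right=['F'] parent=C
Step 3 (down 0): focus=G path=0/0 depth=2 children=['L', 'R', 'H'] left=[] right=[] parent=Z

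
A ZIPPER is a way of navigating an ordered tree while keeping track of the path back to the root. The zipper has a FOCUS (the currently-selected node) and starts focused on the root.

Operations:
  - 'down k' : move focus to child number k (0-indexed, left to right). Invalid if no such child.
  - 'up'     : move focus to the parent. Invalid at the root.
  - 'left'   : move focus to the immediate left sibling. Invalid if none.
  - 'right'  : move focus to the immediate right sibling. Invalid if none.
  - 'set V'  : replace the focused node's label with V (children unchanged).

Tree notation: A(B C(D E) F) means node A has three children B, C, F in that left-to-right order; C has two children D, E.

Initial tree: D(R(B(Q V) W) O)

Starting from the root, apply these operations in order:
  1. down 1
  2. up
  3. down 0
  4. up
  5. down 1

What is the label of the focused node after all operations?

Step 1 (down 1): focus=O path=1 depth=1 children=[] left=['R'] right=[] parent=D
Step 2 (up): focus=D path=root depth=0 children=['R', 'O'] (at root)
Step 3 (down 0): focus=R path=0 depth=1 children=['B', 'W'] left=[] right=['O'] parent=D
Step 4 (up): focus=D path=root depth=0 children=['R', 'O'] (at root)
Step 5 (down 1): focus=O path=1 depth=1 children=[] left=['R'] right=[] parent=D

Answer: O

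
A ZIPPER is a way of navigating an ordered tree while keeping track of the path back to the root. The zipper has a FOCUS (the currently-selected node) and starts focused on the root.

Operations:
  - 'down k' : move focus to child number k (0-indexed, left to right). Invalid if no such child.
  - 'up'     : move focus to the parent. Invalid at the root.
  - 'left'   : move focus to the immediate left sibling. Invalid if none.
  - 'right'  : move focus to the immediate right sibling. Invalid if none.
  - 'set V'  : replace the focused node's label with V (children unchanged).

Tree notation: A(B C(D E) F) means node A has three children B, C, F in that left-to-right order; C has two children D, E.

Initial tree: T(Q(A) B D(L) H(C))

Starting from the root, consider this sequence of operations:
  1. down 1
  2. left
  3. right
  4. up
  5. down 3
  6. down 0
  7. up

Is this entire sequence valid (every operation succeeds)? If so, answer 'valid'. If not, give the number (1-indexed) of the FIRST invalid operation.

Answer: valid

Derivation:
Step 1 (down 1): focus=B path=1 depth=1 children=[] left=['Q'] right=['D', 'H'] parent=T
Step 2 (left): focus=Q path=0 depth=1 children=['A'] left=[] right=['B', 'D', 'H'] parent=T
Step 3 (right): focus=B path=1 depth=1 children=[] left=['Q'] right=['D', 'H'] parent=T
Step 4 (up): focus=T path=root depth=0 children=['Q', 'B', 'D', 'H'] (at root)
Step 5 (down 3): focus=H path=3 depth=1 children=['C'] left=['Q', 'B', 'D'] right=[] parent=T
Step 6 (down 0): focus=C path=3/0 depth=2 children=[] left=[] right=[] parent=H
Step 7 (up): focus=H path=3 depth=1 children=['C'] left=['Q', 'B', 'D'] right=[] parent=T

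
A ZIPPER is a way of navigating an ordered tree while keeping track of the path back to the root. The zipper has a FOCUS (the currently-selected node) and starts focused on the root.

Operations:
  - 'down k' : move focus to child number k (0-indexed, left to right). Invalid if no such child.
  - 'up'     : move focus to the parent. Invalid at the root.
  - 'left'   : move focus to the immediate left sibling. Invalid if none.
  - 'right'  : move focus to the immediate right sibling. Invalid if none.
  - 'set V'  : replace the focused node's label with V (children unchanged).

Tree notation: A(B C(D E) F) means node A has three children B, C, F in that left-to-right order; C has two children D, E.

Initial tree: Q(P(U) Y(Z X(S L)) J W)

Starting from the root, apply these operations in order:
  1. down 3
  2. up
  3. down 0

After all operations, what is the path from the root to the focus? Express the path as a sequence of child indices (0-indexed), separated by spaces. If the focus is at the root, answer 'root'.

Step 1 (down 3): focus=W path=3 depth=1 children=[] left=['P', 'Y', 'J'] right=[] parent=Q
Step 2 (up): focus=Q path=root depth=0 children=['P', 'Y', 'J', 'W'] (at root)
Step 3 (down 0): focus=P path=0 depth=1 children=['U'] left=[] right=['Y', 'J', 'W'] parent=Q

Answer: 0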